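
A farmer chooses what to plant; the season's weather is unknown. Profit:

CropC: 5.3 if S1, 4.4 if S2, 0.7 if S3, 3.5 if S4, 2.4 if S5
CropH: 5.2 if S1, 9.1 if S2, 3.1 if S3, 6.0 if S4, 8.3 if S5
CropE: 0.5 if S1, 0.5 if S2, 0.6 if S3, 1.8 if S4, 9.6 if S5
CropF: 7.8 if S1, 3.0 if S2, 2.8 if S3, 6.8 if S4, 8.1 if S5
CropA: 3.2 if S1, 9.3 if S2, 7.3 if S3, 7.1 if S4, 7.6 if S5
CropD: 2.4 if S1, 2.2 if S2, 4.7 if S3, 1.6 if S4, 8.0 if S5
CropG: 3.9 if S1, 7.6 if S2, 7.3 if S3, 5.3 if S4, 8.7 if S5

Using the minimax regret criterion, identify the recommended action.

Column bests: S1=7.8, S2=9.3, S3=7.3, S4=7.1, S5=9.6.
CropC regrets: 2.5, 4.9, 6.6, 3.6, 7.2 → max 7.2
CropH regrets: 2.6, 0.2, 4.2, 1.1, 1.3 → max 4.2
CropE regrets: 7.3, 8.8, 6.7, 5.3, 0.0 → max 8.8
CropF regrets: 0.0, 6.3, 4.5, 0.3, 1.5 → max 6.3
CropA regrets: 4.6, 0.0, 0.0, 0.0, 2.0 → max 4.6
CropD regrets: 5.4, 7.1, 2.6, 5.5, 1.6 → max 7.1
CropG regrets: 3.9, 1.7, 0.0, 1.8, 0.9 → max 3.9
Smallest max regret = 3.9 → CropG.

CropG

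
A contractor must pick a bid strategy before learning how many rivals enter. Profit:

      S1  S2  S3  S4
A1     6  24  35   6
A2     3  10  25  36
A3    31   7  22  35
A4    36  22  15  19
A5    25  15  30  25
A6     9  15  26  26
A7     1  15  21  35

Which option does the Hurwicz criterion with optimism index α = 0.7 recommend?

A4

A1: 0.7·35 + 0.3·6 = 26.3
A2: 0.7·36 + 0.3·3 = 26.1
A3: 0.7·35 + 0.3·7 = 26.6
A4: 0.7·36 + 0.3·15 = 29.7
A5: 0.7·30 + 0.3·15 = 25.5
A6: 0.7·26 + 0.3·9 = 20.9
A7: 0.7·35 + 0.3·1 = 24.8
Highest Hurwicz score = 29.7 → A4.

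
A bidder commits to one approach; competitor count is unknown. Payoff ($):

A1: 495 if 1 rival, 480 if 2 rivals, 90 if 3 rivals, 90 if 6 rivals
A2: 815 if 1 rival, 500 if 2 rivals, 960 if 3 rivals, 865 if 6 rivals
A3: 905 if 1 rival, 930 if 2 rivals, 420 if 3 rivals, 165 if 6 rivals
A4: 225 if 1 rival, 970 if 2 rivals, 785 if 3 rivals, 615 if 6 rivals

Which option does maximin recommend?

Row minima: A1=90, A2=500, A3=165, A4=225
Best worst-case = 500 → A2.

A2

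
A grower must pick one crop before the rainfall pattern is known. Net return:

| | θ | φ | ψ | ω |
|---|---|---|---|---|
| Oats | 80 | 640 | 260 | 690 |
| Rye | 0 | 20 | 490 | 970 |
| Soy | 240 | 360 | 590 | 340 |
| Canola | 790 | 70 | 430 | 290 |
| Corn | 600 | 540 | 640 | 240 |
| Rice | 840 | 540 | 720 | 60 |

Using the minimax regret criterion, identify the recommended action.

Column bests: θ=840, φ=640, ψ=720, ω=970.
Oats regrets: 760, 0, 460, 280 → max 760
Rye regrets: 840, 620, 230, 0 → max 840
Soy regrets: 600, 280, 130, 630 → max 630
Canola regrets: 50, 570, 290, 680 → max 680
Corn regrets: 240, 100, 80, 730 → max 730
Rice regrets: 0, 100, 0, 910 → max 910
Smallest max regret = 630 → Soy.

Soy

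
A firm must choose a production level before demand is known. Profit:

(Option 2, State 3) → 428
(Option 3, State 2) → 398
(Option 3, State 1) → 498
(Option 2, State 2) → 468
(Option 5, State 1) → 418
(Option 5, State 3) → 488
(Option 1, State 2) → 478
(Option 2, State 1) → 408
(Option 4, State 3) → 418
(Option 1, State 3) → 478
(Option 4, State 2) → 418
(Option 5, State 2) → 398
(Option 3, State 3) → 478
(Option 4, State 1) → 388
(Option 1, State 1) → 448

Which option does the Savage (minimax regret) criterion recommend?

Option 1

Column bests: State 1=498, State 2=478, State 3=488.
Option 1 regrets: 50, 0, 10 → max 50
Option 2 regrets: 90, 10, 60 → max 90
Option 3 regrets: 0, 80, 10 → max 80
Option 4 regrets: 110, 60, 70 → max 110
Option 5 regrets: 80, 80, 0 → max 80
Smallest max regret = 50 → Option 1.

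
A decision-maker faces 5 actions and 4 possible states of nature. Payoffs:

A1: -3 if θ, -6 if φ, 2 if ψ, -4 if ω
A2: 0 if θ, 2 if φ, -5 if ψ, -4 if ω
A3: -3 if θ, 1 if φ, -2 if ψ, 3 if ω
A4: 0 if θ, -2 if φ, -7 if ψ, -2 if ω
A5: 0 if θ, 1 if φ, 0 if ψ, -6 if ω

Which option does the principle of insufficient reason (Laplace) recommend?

Row averages: A1=-2.75, A2=-1.75, A3=-0.25, A4=-2.75, A5=-1.25
Highest average = -0.25 → A3.

A3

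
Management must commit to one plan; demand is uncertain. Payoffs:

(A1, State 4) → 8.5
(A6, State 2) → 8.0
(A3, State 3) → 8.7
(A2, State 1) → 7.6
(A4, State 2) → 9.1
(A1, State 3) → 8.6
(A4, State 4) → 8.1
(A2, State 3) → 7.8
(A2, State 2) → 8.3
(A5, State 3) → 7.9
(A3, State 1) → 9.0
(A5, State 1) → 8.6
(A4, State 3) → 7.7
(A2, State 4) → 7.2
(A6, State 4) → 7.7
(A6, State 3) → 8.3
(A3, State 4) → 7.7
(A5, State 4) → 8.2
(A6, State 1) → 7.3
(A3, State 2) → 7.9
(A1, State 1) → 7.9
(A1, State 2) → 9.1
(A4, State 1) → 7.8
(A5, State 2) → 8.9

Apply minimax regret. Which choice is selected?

A5

Column bests: State 1=9.0, State 2=9.1, State 3=8.7, State 4=8.5.
A1 regrets: 1.1, 0.0, 0.1, 0.0 → max 1.1
A2 regrets: 1.4, 0.8, 0.9, 1.3 → max 1.4
A3 regrets: 0.0, 1.2, 0.0, 0.8 → max 1.2
A4 regrets: 1.2, 0.0, 1.0, 0.4 → max 1.2
A5 regrets: 0.4, 0.2, 0.8, 0.3 → max 0.8
A6 regrets: 1.7, 1.1, 0.4, 0.8 → max 1.7
Smallest max regret = 0.8 → A5.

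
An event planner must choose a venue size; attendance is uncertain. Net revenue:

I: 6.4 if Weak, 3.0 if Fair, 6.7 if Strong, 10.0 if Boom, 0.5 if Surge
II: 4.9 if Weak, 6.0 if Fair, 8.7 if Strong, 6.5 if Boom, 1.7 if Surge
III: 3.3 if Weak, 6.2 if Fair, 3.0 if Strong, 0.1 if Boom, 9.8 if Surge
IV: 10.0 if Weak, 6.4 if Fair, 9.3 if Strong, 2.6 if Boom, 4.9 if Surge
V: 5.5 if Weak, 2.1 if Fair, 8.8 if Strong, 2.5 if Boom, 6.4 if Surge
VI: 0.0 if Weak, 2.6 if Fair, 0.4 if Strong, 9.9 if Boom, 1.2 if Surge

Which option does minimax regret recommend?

Column bests: Weak=10.0, Fair=6.4, Strong=9.3, Boom=10.0, Surge=9.8.
I regrets: 3.6, 3.4, 2.6, 0.0, 9.3 → max 9.3
II regrets: 5.1, 0.4, 0.6, 3.5, 8.1 → max 8.1
III regrets: 6.7, 0.2, 6.3, 9.9, 0.0 → max 9.9
IV regrets: 0.0, 0.0, 0.0, 7.4, 4.9 → max 7.4
V regrets: 4.5, 4.3, 0.5, 7.5, 3.4 → max 7.5
VI regrets: 10.0, 3.8, 8.9, 0.1, 8.6 → max 10.0
Smallest max regret = 7.4 → IV.

IV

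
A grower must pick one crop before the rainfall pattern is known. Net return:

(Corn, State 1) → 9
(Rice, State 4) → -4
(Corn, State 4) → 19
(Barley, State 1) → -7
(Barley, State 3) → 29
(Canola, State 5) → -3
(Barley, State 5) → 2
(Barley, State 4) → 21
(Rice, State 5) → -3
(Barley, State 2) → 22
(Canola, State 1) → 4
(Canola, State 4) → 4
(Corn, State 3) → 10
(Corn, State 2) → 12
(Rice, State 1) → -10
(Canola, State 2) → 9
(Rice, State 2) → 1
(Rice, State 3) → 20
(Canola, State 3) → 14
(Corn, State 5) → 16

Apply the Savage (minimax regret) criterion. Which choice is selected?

Barley

Column bests: State 1=9, State 2=22, State 3=29, State 4=21, State 5=16.
Canola regrets: 5, 13, 15, 17, 19 → max 19
Corn regrets: 0, 10, 19, 2, 0 → max 19
Rice regrets: 19, 21, 9, 25, 19 → max 25
Barley regrets: 16, 0, 0, 0, 14 → max 16
Smallest max regret = 16 → Barley.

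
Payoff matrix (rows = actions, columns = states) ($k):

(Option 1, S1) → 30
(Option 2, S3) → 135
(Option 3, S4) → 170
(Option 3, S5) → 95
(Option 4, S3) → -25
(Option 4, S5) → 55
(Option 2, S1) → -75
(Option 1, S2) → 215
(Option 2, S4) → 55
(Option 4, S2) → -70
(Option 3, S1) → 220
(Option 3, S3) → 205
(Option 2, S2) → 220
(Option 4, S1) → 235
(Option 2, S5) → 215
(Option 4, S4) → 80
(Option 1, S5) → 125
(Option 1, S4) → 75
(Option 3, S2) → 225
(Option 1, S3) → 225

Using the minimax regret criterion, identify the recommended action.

Option 3

Column bests: S1=235, S2=225, S3=225, S4=170, S5=215.
Option 1 regrets: 205, 10, 0, 95, 90 → max 205
Option 2 regrets: 310, 5, 90, 115, 0 → max 310
Option 3 regrets: 15, 0, 20, 0, 120 → max 120
Option 4 regrets: 0, 295, 250, 90, 160 → max 295
Smallest max regret = 120 → Option 3.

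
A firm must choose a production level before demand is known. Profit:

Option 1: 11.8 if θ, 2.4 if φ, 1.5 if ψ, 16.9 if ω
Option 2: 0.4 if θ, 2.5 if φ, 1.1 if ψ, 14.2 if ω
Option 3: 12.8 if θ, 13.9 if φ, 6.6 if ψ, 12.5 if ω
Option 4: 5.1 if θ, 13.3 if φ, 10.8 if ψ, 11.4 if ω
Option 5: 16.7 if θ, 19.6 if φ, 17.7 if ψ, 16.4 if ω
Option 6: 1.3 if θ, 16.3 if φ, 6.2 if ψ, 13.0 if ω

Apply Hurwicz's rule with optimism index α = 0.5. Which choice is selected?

Option 1: 0.5·16.9 + 0.5·1.5 = 9.2
Option 2: 0.5·14.2 + 0.5·0.4 = 7.3
Option 3: 0.5·13.9 + 0.5·6.6 = 10.25
Option 4: 0.5·13.3 + 0.5·5.1 = 9.2
Option 5: 0.5·19.6 + 0.5·16.4 = 18
Option 6: 0.5·16.3 + 0.5·1.3 = 8.8
Highest Hurwicz score = 18 → Option 5.

Option 5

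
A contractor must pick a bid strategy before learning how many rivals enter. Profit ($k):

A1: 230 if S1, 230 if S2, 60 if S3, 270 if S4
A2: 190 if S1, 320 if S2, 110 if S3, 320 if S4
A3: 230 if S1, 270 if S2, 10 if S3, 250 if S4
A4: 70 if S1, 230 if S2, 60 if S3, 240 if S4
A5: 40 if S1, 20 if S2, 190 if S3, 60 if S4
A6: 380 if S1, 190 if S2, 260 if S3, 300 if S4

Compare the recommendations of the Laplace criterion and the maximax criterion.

Row averages: A1=197.5, A2=235, A3=190, A4=150, A5=77.5, A6=282.5
Highest average = 282.5 → A6.
Row maxima: A1=270, A2=320, A3=270, A4=240, A5=190, A6=380
Best best-case = 380 → A6.

laplace → A6; maximax → A6 (agree)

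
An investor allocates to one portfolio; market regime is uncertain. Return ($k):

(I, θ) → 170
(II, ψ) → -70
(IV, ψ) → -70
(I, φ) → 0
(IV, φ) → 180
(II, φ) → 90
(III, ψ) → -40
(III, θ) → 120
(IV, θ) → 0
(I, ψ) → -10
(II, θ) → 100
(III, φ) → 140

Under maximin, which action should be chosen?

I

Row minima: I=-10, II=-70, III=-40, IV=-70
Best worst-case = -10 → I.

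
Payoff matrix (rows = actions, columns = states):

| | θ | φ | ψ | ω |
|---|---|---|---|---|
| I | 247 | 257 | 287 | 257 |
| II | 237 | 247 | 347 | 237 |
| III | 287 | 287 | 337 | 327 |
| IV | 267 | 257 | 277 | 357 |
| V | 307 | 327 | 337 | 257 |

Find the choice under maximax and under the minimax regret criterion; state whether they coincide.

Row maxima: I=287, II=347, III=337, IV=357, V=337
Best best-case = 357 → IV.
Column bests: θ=307, φ=327, ψ=347, ω=357.
I regrets: 60, 70, 60, 100 → max 100
II regrets: 70, 80, 0, 120 → max 120
III regrets: 20, 40, 10, 30 → max 40
IV regrets: 40, 70, 70, 0 → max 70
V regrets: 0, 0, 10, 100 → max 100
Smallest max regret = 40 → III.

maximax → IV; minimax regret → III (disagree)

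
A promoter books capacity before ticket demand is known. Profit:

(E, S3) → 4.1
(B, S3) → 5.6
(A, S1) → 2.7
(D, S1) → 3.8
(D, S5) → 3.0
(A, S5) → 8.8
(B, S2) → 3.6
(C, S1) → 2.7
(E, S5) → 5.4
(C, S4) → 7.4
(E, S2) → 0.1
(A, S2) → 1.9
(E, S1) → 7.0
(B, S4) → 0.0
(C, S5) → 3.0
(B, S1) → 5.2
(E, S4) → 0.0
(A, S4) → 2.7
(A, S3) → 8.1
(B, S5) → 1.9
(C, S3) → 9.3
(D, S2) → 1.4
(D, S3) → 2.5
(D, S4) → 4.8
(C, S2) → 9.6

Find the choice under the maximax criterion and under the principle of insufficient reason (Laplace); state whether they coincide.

maximax → C; laplace → C (agree)

Row maxima: A=8.8, B=5.6, C=9.6, D=4.8, E=7.0
Best best-case = 9.6 → C.
Row averages: A=4.84, B=3.26, C=6.4, D=3.1, E=3.32
Highest average = 6.4 → C.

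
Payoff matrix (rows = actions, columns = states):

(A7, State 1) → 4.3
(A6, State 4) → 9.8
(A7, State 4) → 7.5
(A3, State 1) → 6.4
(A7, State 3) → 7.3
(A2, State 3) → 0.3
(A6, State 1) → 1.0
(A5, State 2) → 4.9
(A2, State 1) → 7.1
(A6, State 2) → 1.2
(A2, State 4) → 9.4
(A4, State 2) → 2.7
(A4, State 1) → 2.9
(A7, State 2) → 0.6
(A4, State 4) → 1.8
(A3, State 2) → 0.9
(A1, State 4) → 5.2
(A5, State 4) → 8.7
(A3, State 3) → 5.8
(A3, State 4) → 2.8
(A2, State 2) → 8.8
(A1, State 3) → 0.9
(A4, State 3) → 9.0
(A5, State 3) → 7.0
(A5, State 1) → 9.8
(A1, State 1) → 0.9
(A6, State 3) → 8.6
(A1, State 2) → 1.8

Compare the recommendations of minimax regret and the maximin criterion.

minimax regret → A5; maximin → A5 (agree)

Column bests: State 1=9.8, State 2=8.8, State 3=9.0, State 4=9.8.
A1 regrets: 8.9, 7.0, 8.1, 4.6 → max 8.9
A2 regrets: 2.7, 0.0, 8.7, 0.4 → max 8.7
A3 regrets: 3.4, 7.9, 3.2, 7.0 → max 7.9
A4 regrets: 6.9, 6.1, 0.0, 8.0 → max 8.0
A5 regrets: 0.0, 3.9, 2.0, 1.1 → max 3.9
A6 regrets: 8.8, 7.6, 0.4, 0.0 → max 8.8
A7 regrets: 5.5, 8.2, 1.7, 2.3 → max 8.2
Smallest max regret = 3.9 → A5.
Row minima: A1=0.9, A2=0.3, A3=0.9, A4=1.8, A5=4.9, A6=1.0, A7=0.6
Best worst-case = 4.9 → A5.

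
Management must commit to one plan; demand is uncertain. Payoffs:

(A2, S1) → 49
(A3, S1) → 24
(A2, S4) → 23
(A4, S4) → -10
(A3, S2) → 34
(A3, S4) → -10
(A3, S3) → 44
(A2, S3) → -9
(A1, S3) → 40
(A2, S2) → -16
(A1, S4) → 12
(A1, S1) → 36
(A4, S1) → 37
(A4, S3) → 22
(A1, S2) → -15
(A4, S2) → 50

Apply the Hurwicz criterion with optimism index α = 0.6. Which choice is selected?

A4

A1: 0.6·40 + 0.4·(-15) = 18
A2: 0.6·49 + 0.4·(-16) = 23
A3: 0.6·44 + 0.4·(-10) = 22.4
A4: 0.6·50 + 0.4·(-10) = 26
Highest Hurwicz score = 26 → A4.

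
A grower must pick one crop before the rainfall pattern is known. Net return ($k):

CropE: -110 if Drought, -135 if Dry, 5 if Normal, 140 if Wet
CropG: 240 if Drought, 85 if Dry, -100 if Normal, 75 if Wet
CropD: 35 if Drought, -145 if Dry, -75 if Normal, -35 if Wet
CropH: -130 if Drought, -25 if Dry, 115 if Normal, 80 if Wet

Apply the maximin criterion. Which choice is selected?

CropG

Row minima: CropE=-135, CropG=-100, CropD=-145, CropH=-130
Best worst-case = -100 → CropG.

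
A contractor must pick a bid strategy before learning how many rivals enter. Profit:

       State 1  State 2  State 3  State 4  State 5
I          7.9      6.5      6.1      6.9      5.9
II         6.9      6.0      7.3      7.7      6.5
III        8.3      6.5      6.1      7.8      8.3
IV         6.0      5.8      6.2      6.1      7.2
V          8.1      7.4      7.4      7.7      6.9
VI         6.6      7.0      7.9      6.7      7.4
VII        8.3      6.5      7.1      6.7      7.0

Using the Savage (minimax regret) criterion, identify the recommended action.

Column bests: State 1=8.3, State 2=7.4, State 3=7.9, State 4=7.8, State 5=8.3.
I regrets: 0.4, 0.9, 1.8, 0.9, 2.4 → max 2.4
II regrets: 1.4, 1.4, 0.6, 0.1, 1.8 → max 1.8
III regrets: 0.0, 0.9, 1.8, 0.0, 0.0 → max 1.8
IV regrets: 2.3, 1.6, 1.7, 1.7, 1.1 → max 2.3
V regrets: 0.2, 0.0, 0.5, 0.1, 1.4 → max 1.4
VI regrets: 1.7, 0.4, 0.0, 1.1, 0.9 → max 1.7
VII regrets: 0.0, 0.9, 0.8, 1.1, 1.3 → max 1.3
Smallest max regret = 1.3 → VII.

VII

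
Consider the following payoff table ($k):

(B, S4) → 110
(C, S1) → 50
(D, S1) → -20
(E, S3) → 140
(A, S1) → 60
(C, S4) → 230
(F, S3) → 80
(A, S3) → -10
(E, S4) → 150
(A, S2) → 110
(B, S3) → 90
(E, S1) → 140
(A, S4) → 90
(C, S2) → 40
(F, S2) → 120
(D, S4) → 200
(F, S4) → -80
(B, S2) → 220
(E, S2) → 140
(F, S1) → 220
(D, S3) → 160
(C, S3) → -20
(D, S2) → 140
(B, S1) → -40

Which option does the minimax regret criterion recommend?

Column bests: S1=220, S2=220, S3=160, S4=230.
A regrets: 160, 110, 170, 140 → max 170
B regrets: 260, 0, 70, 120 → max 260
C regrets: 170, 180, 180, 0 → max 180
D regrets: 240, 80, 0, 30 → max 240
E regrets: 80, 80, 20, 80 → max 80
F regrets: 0, 100, 80, 310 → max 310
Smallest max regret = 80 → E.

E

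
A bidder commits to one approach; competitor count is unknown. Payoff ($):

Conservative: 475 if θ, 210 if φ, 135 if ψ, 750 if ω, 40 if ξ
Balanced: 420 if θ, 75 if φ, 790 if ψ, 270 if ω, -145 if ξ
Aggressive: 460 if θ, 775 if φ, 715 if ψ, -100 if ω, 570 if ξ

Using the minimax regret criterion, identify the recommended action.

Column bests: θ=475, φ=775, ψ=790, ω=750, ξ=570.
Conservative regrets: 0, 565, 655, 0, 530 → max 655
Balanced regrets: 55, 700, 0, 480, 715 → max 715
Aggressive regrets: 15, 0, 75, 850, 0 → max 850
Smallest max regret = 655 → Conservative.

Conservative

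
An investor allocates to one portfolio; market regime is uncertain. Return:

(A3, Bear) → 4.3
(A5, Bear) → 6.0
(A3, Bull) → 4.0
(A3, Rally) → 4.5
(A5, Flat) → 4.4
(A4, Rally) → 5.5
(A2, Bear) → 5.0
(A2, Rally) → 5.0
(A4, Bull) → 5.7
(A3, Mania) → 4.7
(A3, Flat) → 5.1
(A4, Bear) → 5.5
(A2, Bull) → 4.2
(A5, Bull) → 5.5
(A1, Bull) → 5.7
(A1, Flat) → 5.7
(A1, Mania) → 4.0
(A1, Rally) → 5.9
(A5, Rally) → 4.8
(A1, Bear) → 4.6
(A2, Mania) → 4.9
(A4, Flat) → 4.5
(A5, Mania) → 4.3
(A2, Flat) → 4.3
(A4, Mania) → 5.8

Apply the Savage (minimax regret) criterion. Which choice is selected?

Column bests: Bear=6.0, Flat=5.7, Bull=5.7, Rally=5.9, Mania=5.8.
A1 regrets: 1.4, 0.0, 0.0, 0.0, 1.8 → max 1.8
A2 regrets: 1.0, 1.4, 1.5, 0.9, 0.9 → max 1.5
A3 regrets: 1.7, 0.6, 1.7, 1.4, 1.1 → max 1.7
A4 regrets: 0.5, 1.2, 0.0, 0.4, 0.0 → max 1.2
A5 regrets: 0.0, 1.3, 0.2, 1.1, 1.5 → max 1.5
Smallest max regret = 1.2 → A4.

A4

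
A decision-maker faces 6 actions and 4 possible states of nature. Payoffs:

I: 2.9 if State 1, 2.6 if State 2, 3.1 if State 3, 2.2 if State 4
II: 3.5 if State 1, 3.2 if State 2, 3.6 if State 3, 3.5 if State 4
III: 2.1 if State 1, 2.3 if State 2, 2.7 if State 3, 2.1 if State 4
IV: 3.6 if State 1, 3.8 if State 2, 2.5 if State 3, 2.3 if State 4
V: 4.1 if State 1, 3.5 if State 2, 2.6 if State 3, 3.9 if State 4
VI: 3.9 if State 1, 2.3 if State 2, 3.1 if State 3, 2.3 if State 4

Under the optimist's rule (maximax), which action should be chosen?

Row maxima: I=3.1, II=3.6, III=2.7, IV=3.8, V=4.1, VI=3.9
Best best-case = 4.1 → V.

V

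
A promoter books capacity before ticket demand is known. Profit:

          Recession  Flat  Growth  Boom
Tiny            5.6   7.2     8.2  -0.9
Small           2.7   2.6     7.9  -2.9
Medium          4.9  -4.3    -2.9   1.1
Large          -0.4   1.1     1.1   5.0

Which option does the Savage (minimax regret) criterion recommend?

Column bests: Recession=5.6, Flat=7.2, Growth=8.2, Boom=5.0.
Tiny regrets: 0.0, 0.0, 0.0, 5.9 → max 5.9
Small regrets: 2.9, 4.6, 0.3, 7.9 → max 7.9
Medium regrets: 0.7, 11.5, 11.1, 3.9 → max 11.5
Large regrets: 6.0, 6.1, 7.1, 0.0 → max 7.1
Smallest max regret = 5.9 → Tiny.

Tiny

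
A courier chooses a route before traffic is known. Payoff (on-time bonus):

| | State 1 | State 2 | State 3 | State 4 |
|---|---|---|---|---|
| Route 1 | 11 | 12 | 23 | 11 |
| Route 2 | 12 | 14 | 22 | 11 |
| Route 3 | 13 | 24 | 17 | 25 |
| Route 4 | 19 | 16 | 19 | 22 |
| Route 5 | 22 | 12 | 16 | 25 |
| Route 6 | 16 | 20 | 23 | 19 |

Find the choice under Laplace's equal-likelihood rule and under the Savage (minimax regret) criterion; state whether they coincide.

laplace → Route 3; minimax regret → Route 6 (disagree)

Row averages: Route 1=14.25, Route 2=14.75, Route 3=19.75, Route 4=19, Route 5=18.75, Route 6=19.5
Highest average = 19.75 → Route 3.
Column bests: State 1=22, State 2=24, State 3=23, State 4=25.
Route 1 regrets: 11, 12, 0, 14 → max 14
Route 2 regrets: 10, 10, 1, 14 → max 14
Route 3 regrets: 9, 0, 6, 0 → max 9
Route 4 regrets: 3, 8, 4, 3 → max 8
Route 5 regrets: 0, 12, 7, 0 → max 12
Route 6 regrets: 6, 4, 0, 6 → max 6
Smallest max regret = 6 → Route 6.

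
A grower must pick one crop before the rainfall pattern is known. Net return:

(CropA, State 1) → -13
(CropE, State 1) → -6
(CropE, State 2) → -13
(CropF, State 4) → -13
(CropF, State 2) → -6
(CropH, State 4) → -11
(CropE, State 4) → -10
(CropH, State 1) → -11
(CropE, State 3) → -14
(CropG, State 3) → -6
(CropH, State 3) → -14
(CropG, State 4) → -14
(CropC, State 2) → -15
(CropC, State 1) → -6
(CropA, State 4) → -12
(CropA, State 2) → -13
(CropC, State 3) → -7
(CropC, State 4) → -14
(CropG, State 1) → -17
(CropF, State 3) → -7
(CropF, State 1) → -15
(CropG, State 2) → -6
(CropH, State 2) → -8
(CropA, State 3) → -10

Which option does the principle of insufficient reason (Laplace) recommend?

Row averages: CropF=-10.25, CropH=-11, CropC=-10.5, CropA=-12, CropG=-10.75, CropE=-10.75
Highest average = -10.25 → CropF.

CropF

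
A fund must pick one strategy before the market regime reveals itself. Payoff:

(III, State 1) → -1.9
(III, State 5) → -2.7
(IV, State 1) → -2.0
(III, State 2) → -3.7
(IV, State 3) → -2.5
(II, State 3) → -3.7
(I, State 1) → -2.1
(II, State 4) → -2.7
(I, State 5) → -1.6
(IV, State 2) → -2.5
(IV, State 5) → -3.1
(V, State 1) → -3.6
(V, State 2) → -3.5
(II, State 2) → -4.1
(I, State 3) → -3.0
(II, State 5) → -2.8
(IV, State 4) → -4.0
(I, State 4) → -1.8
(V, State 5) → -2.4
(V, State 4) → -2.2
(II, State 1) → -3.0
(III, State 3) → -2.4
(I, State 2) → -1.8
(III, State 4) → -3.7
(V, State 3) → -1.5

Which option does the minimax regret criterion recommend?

Column bests: State 1=-1.9, State 2=-1.8, State 3=-1.5, State 4=-1.8, State 5=-1.6.
I regrets: 0.2, 0.0, 1.5, 0.0, 0.0 → max 1.5
II regrets: 1.1, 2.3, 2.2, 0.9, 1.2 → max 2.3
III regrets: 0.0, 1.9, 0.9, 1.9, 1.1 → max 1.9
IV regrets: 0.1, 0.7, 1.0, 2.2, 1.5 → max 2.2
V regrets: 1.7, 1.7, 0.0, 0.4, 0.8 → max 1.7
Smallest max regret = 1.5 → I.

I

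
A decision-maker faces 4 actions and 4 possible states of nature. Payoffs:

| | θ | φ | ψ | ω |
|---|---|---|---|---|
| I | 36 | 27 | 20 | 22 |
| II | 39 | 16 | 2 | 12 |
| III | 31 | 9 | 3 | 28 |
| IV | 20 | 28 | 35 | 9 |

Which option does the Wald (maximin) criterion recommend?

Row minima: I=20, II=2, III=3, IV=9
Best worst-case = 20 → I.

I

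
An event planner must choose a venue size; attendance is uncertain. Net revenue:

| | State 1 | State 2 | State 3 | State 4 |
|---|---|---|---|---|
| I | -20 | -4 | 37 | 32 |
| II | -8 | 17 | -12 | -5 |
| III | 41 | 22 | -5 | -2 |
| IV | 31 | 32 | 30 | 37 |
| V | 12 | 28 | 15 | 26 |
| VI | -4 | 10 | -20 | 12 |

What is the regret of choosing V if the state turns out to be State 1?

Best payoff under State 1 is 41.
Regret = 41 − 12 = 29.

29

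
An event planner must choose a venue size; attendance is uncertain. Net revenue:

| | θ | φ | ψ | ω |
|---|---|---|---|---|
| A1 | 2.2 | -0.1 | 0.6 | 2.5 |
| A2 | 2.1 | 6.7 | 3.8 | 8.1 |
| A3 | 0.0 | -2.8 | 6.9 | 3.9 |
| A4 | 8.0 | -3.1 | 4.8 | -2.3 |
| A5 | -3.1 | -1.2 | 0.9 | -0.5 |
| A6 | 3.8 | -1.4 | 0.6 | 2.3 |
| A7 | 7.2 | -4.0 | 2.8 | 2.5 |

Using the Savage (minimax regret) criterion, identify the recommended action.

Column bests: θ=8.0, φ=6.7, ψ=6.9, ω=8.1.
A1 regrets: 5.8, 6.8, 6.3, 5.6 → max 6.8
A2 regrets: 5.9, 0.0, 3.1, 0.0 → max 5.9
A3 regrets: 8.0, 9.5, 0.0, 4.2 → max 9.5
A4 regrets: 0.0, 9.8, 2.1, 10.4 → max 10.4
A5 regrets: 11.1, 7.9, 6.0, 8.6 → max 11.1
A6 regrets: 4.2, 8.1, 6.3, 5.8 → max 8.1
A7 regrets: 0.8, 10.7, 4.1, 5.6 → max 10.7
Smallest max regret = 5.9 → A2.

A2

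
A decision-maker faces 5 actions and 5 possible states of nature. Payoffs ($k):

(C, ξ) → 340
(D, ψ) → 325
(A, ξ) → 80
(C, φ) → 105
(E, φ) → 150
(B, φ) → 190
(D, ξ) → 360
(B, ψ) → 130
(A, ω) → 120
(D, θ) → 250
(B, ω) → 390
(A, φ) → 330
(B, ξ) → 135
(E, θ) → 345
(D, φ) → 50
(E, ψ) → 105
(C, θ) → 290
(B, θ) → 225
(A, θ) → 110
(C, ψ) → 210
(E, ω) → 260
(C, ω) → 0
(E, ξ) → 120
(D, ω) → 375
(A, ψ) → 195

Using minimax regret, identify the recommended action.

B

Column bests: θ=345, φ=330, ψ=325, ω=390, ξ=360.
A regrets: 235, 0, 130, 270, 280 → max 280
B regrets: 120, 140, 195, 0, 225 → max 225
C regrets: 55, 225, 115, 390, 20 → max 390
D regrets: 95, 280, 0, 15, 0 → max 280
E regrets: 0, 180, 220, 130, 240 → max 240
Smallest max regret = 225 → B.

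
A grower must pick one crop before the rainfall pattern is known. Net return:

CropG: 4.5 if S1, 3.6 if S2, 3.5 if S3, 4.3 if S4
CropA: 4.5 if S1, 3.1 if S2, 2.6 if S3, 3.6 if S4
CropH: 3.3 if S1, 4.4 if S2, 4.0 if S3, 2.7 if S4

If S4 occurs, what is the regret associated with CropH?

1.6

Best payoff under S4 is 4.3.
Regret = 4.3 − 2.7 = 1.6.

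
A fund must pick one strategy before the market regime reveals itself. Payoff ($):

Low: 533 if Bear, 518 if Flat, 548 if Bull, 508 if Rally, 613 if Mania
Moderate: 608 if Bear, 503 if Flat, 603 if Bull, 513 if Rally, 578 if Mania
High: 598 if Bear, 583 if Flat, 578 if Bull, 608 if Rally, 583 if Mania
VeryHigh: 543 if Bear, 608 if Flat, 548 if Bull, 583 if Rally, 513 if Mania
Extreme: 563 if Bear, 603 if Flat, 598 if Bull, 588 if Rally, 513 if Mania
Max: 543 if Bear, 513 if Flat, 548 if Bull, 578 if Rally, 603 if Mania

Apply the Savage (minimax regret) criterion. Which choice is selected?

Column bests: Bear=608, Flat=608, Bull=603, Rally=608, Mania=613.
Low regrets: 75, 90, 55, 100, 0 → max 100
Moderate regrets: 0, 105, 0, 95, 35 → max 105
High regrets: 10, 25, 25, 0, 30 → max 30
VeryHigh regrets: 65, 0, 55, 25, 100 → max 100
Extreme regrets: 45, 5, 5, 20, 100 → max 100
Max regrets: 65, 95, 55, 30, 10 → max 95
Smallest max regret = 30 → High.

High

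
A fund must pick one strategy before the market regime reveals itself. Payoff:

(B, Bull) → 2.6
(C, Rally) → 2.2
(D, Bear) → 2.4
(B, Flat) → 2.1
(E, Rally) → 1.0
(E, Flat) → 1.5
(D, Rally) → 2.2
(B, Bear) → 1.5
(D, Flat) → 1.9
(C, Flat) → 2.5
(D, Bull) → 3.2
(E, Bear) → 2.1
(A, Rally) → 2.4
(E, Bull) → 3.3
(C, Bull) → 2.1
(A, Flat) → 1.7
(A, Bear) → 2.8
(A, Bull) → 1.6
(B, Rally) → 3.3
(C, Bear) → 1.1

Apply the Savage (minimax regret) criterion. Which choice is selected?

D

Column bests: Bear=2.8, Flat=2.5, Bull=3.3, Rally=3.3.
A regrets: 0.0, 0.8, 1.7, 0.9 → max 1.7
B regrets: 1.3, 0.4, 0.7, 0.0 → max 1.3
C regrets: 1.7, 0.0, 1.2, 1.1 → max 1.7
D regrets: 0.4, 0.6, 0.1, 1.1 → max 1.1
E regrets: 0.7, 1.0, 0.0, 2.3 → max 2.3
Smallest max regret = 1.1 → D.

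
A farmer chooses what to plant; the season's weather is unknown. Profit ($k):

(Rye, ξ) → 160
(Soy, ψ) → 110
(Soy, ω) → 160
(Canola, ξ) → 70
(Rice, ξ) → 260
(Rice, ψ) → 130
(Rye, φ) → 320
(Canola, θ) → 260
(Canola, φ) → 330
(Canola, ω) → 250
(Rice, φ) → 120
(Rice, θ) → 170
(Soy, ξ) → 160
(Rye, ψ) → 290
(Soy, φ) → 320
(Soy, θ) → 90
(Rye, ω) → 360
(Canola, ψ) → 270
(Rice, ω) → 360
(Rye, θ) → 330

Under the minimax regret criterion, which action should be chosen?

Rye

Column bests: θ=330, φ=330, ψ=290, ω=360, ξ=260.
Rice regrets: 160, 210, 160, 0, 0 → max 210
Canola regrets: 70, 0, 20, 110, 190 → max 190
Rye regrets: 0, 10, 0, 0, 100 → max 100
Soy regrets: 240, 10, 180, 200, 100 → max 240
Smallest max regret = 100 → Rye.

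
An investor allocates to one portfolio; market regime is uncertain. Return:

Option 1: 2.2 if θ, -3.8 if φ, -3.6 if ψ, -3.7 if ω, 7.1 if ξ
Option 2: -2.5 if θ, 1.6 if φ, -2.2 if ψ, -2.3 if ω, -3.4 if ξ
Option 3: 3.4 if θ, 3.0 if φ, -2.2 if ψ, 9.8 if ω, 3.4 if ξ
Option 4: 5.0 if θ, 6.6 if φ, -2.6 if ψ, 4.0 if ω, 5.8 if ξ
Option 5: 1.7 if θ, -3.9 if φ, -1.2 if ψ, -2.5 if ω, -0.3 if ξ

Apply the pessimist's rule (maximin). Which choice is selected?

Row minima: Option 1=-3.8, Option 2=-3.4, Option 3=-2.2, Option 4=-2.6, Option 5=-3.9
Best worst-case = -2.2 → Option 3.

Option 3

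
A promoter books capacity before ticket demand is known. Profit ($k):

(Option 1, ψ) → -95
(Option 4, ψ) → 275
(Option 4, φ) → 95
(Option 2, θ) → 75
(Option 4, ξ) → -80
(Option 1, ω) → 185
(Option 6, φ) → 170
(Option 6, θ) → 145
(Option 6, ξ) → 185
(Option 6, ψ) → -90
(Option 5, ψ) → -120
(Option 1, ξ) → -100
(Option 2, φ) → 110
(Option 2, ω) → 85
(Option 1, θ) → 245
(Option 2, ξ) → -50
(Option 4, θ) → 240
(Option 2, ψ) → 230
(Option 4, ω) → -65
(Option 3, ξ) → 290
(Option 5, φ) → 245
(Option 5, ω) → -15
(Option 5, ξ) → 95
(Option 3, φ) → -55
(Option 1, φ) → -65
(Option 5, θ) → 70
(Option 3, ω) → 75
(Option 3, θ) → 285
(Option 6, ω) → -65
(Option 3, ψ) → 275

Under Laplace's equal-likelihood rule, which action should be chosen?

Row averages: Option 1=34, Option 2=90, Option 3=174, Option 4=93, Option 5=55, Option 6=69
Highest average = 174 → Option 3.

Option 3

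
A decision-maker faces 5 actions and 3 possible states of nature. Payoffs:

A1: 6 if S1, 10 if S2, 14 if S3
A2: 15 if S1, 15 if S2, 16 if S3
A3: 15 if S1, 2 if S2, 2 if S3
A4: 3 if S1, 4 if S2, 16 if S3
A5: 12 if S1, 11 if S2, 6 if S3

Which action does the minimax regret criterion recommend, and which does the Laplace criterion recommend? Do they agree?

Column bests: S1=15, S2=15, S3=16.
A1 regrets: 9, 5, 2 → max 9
A2 regrets: 0, 0, 0 → max 0
A3 regrets: 0, 13, 14 → max 14
A4 regrets: 12, 11, 0 → max 12
A5 regrets: 3, 4, 10 → max 10
Smallest max regret = 0 → A2.
Row averages: A1=10, A2=46/3, A3=19/3, A4=23/3, A5=29/3
Highest average = 46/3 → A2.

minimax regret → A2; laplace → A2 (agree)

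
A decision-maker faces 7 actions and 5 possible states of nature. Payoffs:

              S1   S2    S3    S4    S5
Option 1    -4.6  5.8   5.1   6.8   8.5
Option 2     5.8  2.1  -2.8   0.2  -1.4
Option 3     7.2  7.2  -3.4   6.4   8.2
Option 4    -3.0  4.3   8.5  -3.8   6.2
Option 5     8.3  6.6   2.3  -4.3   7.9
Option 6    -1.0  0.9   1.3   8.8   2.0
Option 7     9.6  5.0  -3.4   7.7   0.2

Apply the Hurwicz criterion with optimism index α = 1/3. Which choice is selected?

Option 1: 1/3·8.5 + 2/3·(-4.6) = -7/30
Option 2: 1/3·5.8 + 2/3·(-2.8) = 1/15
Option 3: 1/3·8.2 + 2/3·(-3.4) = 7/15
Option 4: 1/3·8.5 + 2/3·(-3.8) = 0.3
Option 5: 1/3·8.3 + 2/3·(-4.3) = -0.1
Option 6: 1/3·8.8 + 2/3·(-1.0) = 34/15
Option 7: 1/3·9.6 + 2/3·(-3.4) = 14/15
Highest Hurwicz score = 34/15 → Option 6.

Option 6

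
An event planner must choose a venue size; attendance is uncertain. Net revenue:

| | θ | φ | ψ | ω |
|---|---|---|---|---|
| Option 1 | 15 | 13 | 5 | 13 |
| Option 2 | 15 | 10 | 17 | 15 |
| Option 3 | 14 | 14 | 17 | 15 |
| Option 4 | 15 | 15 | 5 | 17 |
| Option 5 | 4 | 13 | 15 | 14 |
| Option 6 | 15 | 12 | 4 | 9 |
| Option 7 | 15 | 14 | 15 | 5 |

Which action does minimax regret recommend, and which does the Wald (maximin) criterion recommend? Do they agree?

Column bests: θ=15, φ=15, ψ=17, ω=17.
Option 1 regrets: 0, 2, 12, 4 → max 12
Option 2 regrets: 0, 5, 0, 2 → max 5
Option 3 regrets: 1, 1, 0, 2 → max 2
Option 4 regrets: 0, 0, 12, 0 → max 12
Option 5 regrets: 11, 2, 2, 3 → max 11
Option 6 regrets: 0, 3, 13, 8 → max 13
Option 7 regrets: 0, 1, 2, 12 → max 12
Smallest max regret = 2 → Option 3.
Row minima: Option 1=5, Option 2=10, Option 3=14, Option 4=5, Option 5=4, Option 6=4, Option 7=5
Best worst-case = 14 → Option 3.

minimax regret → Option 3; maximin → Option 3 (agree)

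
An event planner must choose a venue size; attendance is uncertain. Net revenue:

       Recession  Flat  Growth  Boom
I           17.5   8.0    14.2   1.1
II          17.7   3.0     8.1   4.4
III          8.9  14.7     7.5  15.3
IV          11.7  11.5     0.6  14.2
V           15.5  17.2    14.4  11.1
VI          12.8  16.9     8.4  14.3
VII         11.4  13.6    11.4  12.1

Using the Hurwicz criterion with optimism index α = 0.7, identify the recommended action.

V

I: 0.7·17.5 + 0.3·1.1 = 12.58
II: 0.7·17.7 + 0.3·3.0 = 13.29
III: 0.7·15.3 + 0.3·7.5 = 12.96
IV: 0.7·14.2 + 0.3·0.6 = 10.12
V: 0.7·17.2 + 0.3·11.1 = 15.37
VI: 0.7·16.9 + 0.3·8.4 = 14.35
VII: 0.7·13.6 + 0.3·11.4 = 12.94
Highest Hurwicz score = 15.37 → V.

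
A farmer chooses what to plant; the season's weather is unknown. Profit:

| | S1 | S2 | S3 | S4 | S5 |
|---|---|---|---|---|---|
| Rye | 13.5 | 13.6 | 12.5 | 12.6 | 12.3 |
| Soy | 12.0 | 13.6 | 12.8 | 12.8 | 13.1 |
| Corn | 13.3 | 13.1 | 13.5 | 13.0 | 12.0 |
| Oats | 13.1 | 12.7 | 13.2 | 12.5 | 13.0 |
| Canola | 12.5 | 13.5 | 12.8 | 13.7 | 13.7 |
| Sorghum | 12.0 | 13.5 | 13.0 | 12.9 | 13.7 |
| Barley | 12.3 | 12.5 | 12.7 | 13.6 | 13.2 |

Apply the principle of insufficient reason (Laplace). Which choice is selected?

Canola

Row averages: Rye=12.9, Soy=12.86, Corn=12.98, Oats=12.9, Canola=13.24, Sorghum=13.02, Barley=12.86
Highest average = 13.24 → Canola.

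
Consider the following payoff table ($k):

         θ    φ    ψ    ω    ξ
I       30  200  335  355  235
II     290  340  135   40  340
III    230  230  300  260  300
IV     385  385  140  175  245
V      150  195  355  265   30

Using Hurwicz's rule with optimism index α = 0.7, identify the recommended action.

IV

I: 0.7·355 + 0.3·30 = 257.5
II: 0.7·340 + 0.3·40 = 250
III: 0.7·300 + 0.3·230 = 279
IV: 0.7·385 + 0.3·140 = 311.5
V: 0.7·355 + 0.3·30 = 257.5
Highest Hurwicz score = 311.5 → IV.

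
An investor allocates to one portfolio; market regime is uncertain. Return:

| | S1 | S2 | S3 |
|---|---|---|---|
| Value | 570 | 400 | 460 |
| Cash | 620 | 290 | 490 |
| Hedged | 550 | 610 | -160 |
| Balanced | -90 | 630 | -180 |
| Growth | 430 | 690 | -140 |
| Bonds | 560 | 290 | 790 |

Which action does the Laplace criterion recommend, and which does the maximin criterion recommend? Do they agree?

laplace → Bonds; maximin → Value (disagree)

Row averages: Value=1430/3, Cash=1400/3, Hedged=1000/3, Balanced=120, Growth=980/3, Bonds=1640/3
Highest average = 1640/3 → Bonds.
Row minima: Value=400, Cash=290, Hedged=-160, Balanced=-180, Growth=-140, Bonds=290
Best worst-case = 400 → Value.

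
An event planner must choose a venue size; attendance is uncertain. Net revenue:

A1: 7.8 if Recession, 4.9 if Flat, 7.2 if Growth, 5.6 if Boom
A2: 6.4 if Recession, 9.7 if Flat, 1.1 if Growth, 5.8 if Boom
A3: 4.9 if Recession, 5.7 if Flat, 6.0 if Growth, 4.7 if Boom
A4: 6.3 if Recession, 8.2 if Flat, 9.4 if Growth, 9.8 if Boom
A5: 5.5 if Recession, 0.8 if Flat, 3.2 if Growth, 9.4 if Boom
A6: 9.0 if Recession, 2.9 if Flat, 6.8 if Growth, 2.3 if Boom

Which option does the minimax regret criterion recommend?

Column bests: Recession=9.0, Flat=9.7, Growth=9.4, Boom=9.8.
A1 regrets: 1.2, 4.8, 2.2, 4.2 → max 4.8
A2 regrets: 2.6, 0.0, 8.3, 4.0 → max 8.3
A3 regrets: 4.1, 4.0, 3.4, 5.1 → max 5.1
A4 regrets: 2.7, 1.5, 0.0, 0.0 → max 2.7
A5 regrets: 3.5, 8.9, 6.2, 0.4 → max 8.9
A6 regrets: 0.0, 6.8, 2.6, 7.5 → max 7.5
Smallest max regret = 2.7 → A4.

A4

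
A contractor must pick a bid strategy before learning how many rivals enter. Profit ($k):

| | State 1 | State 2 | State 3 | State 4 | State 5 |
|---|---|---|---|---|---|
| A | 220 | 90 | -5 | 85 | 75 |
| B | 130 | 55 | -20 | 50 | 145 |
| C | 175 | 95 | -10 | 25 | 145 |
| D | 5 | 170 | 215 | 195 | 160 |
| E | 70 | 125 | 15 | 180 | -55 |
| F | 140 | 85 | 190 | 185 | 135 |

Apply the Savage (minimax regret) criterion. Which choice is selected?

F

Column bests: State 1=220, State 2=170, State 3=215, State 4=195, State 5=160.
A regrets: 0, 80, 220, 110, 85 → max 220
B regrets: 90, 115, 235, 145, 15 → max 235
C regrets: 45, 75, 225, 170, 15 → max 225
D regrets: 215, 0, 0, 0, 0 → max 215
E regrets: 150, 45, 200, 15, 215 → max 215
F regrets: 80, 85, 25, 10, 25 → max 85
Smallest max regret = 85 → F.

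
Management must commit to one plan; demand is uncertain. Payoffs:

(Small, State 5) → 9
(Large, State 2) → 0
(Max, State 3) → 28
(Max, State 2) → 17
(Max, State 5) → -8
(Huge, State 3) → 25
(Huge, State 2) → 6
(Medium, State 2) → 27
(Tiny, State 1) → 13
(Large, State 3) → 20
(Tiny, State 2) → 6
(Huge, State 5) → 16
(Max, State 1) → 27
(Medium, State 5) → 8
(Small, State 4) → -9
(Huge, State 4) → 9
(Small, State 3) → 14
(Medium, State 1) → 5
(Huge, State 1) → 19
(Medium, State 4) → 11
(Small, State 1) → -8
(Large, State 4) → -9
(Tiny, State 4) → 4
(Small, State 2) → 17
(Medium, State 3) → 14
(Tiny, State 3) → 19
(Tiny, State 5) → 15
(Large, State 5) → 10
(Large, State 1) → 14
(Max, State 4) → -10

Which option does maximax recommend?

Max

Row maxima: Tiny=19, Small=17, Medium=27, Large=20, Huge=25, Max=28
Best best-case = 28 → Max.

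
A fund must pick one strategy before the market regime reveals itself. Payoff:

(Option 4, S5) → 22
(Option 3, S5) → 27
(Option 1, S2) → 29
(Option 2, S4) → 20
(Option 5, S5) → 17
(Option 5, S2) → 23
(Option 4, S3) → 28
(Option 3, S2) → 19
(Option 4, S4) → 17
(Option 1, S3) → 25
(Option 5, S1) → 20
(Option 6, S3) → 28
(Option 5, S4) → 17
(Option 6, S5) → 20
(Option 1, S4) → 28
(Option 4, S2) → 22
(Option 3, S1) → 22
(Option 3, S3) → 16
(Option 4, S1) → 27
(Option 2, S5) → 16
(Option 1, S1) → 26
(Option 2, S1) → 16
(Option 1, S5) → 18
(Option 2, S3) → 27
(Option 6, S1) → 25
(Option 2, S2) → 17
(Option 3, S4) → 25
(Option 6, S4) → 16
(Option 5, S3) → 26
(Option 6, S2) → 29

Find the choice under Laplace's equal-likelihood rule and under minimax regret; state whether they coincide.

laplace → Option 1; minimax regret → Option 1 (agree)

Row averages: Option 1=25.2, Option 2=19.2, Option 3=21.8, Option 4=23.2, Option 5=20.6, Option 6=23.6
Highest average = 25.2 → Option 1.
Column bests: S1=27, S2=29, S3=28, S4=28, S5=27.
Option 1 regrets: 1, 0, 3, 0, 9 → max 9
Option 2 regrets: 11, 12, 1, 8, 11 → max 12
Option 3 regrets: 5, 10, 12, 3, 0 → max 12
Option 4 regrets: 0, 7, 0, 11, 5 → max 11
Option 5 regrets: 7, 6, 2, 11, 10 → max 11
Option 6 regrets: 2, 0, 0, 12, 7 → max 12
Smallest max regret = 9 → Option 1.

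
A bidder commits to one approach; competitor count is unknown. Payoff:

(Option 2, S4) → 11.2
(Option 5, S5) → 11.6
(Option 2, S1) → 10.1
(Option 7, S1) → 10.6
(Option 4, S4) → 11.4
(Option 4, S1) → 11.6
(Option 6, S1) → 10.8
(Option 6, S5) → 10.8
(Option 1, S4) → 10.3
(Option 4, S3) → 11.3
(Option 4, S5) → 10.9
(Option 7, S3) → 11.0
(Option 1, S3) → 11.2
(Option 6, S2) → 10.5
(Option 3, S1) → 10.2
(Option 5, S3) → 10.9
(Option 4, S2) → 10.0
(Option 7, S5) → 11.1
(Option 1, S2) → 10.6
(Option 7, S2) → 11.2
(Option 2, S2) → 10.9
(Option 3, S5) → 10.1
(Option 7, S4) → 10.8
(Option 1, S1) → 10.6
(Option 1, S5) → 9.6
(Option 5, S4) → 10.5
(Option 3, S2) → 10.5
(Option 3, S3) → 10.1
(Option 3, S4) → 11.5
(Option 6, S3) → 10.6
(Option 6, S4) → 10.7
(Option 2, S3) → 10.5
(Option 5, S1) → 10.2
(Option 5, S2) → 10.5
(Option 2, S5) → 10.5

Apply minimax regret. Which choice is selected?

Column bests: S1=11.6, S2=11.2, S3=11.3, S4=11.5, S5=11.6.
Option 1 regrets: 1.0, 0.6, 0.1, 1.2, 2.0 → max 2.0
Option 2 regrets: 1.5, 0.3, 0.8, 0.3, 1.1 → max 1.5
Option 3 regrets: 1.4, 0.7, 1.2, 0.0, 1.5 → max 1.5
Option 4 regrets: 0.0, 1.2, 0.0, 0.1, 0.7 → max 1.2
Option 5 regrets: 1.4, 0.7, 0.4, 1.0, 0.0 → max 1.4
Option 6 regrets: 0.8, 0.7, 0.7, 0.8, 0.8 → max 0.8
Option 7 regrets: 1.0, 0.0, 0.3, 0.7, 0.5 → max 1.0
Smallest max regret = 0.8 → Option 6.

Option 6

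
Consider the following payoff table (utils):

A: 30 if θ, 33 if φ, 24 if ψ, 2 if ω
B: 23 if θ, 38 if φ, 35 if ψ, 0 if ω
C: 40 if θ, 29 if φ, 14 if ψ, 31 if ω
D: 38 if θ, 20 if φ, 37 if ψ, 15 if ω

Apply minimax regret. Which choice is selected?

D

Column bests: θ=40, φ=38, ψ=37, ω=31.
A regrets: 10, 5, 13, 29 → max 29
B regrets: 17, 0, 2, 31 → max 31
C regrets: 0, 9, 23, 0 → max 23
D regrets: 2, 18, 0, 16 → max 18
Smallest max regret = 18 → D.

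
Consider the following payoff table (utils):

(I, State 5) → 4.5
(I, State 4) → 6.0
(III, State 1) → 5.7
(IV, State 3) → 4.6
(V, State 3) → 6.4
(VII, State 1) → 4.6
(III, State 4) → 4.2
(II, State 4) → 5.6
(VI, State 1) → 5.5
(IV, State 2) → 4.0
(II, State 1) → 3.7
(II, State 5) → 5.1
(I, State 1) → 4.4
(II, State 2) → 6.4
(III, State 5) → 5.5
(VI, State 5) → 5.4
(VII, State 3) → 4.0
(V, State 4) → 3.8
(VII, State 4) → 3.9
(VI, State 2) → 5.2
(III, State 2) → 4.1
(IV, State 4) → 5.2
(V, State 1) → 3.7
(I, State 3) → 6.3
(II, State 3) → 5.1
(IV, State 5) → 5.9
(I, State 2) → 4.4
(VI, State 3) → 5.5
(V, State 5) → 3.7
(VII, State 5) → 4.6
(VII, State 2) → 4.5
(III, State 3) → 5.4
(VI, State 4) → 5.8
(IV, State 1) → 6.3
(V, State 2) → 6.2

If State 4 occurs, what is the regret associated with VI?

0.2

Best payoff under State 4 is 6.0.
Regret = 6.0 − 5.8 = 0.2.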